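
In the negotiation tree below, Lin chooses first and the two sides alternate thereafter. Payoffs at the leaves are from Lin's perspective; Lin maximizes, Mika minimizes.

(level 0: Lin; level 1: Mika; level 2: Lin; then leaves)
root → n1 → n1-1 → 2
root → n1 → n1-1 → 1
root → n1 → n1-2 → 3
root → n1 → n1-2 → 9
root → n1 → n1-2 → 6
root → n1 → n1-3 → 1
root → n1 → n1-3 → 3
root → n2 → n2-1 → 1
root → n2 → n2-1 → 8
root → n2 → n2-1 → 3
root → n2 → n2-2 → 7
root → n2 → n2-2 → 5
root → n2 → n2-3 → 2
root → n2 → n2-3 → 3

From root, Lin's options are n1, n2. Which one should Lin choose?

n2

n1-1 (Lin): max(2, 1) = 2
n1-2 (Lin): max(3, 9, 6) = 9
n1-3 (Lin): max(1, 3) = 3
n1 (Mika): min(2, 9, 3) = 2
n2-1 (Lin): max(1, 8, 3) = 8
n2-2 (Lin): max(7, 5) = 7
n2-3 (Lin): max(2, 3) = 3
n2 (Mika): min(8, 7, 3) = 3
root (Lin): max(2, 3) = 3
Lin at root wants the highest of {n1=2, n2=3}, so chooses n2.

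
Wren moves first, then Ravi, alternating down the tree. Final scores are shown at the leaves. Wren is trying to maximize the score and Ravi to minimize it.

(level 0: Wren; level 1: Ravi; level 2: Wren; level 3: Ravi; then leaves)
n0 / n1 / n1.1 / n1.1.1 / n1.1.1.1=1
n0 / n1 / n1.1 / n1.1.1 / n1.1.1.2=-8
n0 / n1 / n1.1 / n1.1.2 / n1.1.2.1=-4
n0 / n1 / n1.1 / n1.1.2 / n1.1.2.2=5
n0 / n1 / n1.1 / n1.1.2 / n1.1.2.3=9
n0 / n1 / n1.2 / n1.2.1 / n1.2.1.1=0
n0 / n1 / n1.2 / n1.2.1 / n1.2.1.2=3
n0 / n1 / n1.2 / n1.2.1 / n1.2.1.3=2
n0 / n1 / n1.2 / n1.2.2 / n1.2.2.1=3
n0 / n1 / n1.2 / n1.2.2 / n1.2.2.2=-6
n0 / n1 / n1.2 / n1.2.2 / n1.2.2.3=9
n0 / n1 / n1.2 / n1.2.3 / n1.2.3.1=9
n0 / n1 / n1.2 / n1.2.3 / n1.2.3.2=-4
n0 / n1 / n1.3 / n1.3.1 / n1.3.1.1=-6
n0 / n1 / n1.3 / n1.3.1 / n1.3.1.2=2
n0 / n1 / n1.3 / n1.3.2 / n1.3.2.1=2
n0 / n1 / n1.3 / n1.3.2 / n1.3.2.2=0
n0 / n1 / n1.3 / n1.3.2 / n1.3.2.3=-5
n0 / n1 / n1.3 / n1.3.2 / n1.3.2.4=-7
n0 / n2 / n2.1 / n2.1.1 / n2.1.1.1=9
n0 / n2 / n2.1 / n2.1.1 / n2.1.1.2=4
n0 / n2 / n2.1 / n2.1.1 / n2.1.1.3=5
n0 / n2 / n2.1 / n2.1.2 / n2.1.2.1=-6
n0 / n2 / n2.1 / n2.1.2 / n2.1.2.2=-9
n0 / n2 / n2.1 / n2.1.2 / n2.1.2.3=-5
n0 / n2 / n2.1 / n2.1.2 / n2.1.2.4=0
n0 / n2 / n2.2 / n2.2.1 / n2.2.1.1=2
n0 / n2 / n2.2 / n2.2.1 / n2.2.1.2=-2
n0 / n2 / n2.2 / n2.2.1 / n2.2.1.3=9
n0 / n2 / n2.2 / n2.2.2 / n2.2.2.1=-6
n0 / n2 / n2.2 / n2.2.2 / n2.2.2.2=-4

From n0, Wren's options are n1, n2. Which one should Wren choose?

n2

n1.1.1 (Ravi): min(1, -8) = -8
n1.1.2 (Ravi): min(-4, 5, 9) = -4
n1.1 (Wren): max(-8, -4) = -4
n1.2.1 (Ravi): min(0, 3, 2) = 0
n1.2.2 (Ravi): min(3, -6, 9) = -6
n1.2.3 (Ravi): min(9, -4) = -4
n1.2 (Wren): max(0, -6, -4) = 0
n1.3.1 (Ravi): min(-6, 2) = -6
n1.3.2 (Ravi): min(2, 0, -5, -7) = -7
n1.3 (Wren): max(-6, -7) = -6
n1 (Ravi): min(-4, 0, -6) = -6
n2.1.1 (Ravi): min(9, 4, 5) = 4
n2.1.2 (Ravi): min(-6, -9, -5, 0) = -9
n2.1 (Wren): max(4, -9) = 4
n2.2.1 (Ravi): min(2, -2, 9) = -2
n2.2.2 (Ravi): min(-6, -4) = -6
n2.2 (Wren): max(-2, -6) = -2
n2 (Ravi): min(4, -2) = -2
n0 (Wren): max(-6, -2) = -2
Wren at n0 wants the highest of {n1=-6, n2=-2}, so chooses n2.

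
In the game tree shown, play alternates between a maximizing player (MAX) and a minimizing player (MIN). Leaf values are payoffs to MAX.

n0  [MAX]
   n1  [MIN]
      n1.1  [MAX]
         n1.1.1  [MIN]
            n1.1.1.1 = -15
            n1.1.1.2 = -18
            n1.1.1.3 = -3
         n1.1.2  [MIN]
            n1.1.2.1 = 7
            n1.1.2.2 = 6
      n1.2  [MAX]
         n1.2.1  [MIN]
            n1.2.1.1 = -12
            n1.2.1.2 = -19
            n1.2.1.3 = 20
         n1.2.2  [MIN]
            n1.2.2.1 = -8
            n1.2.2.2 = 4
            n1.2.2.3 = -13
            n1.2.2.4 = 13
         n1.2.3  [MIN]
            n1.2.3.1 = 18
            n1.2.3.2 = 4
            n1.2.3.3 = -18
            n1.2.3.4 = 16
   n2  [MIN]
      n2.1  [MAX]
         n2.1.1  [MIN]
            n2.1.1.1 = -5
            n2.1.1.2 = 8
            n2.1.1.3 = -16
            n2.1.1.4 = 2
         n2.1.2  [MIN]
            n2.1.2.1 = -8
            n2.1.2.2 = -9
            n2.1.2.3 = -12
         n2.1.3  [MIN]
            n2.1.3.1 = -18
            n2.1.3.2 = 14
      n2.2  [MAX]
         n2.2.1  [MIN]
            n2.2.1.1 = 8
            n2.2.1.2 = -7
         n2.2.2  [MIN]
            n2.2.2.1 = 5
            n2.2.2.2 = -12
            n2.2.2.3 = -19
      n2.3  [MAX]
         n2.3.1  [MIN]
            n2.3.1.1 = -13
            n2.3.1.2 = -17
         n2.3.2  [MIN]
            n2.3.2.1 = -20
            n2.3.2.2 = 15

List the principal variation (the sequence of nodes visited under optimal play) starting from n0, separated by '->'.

n0 -> n1 -> n1.2 -> n1.2.2 -> n1.2.2.3

n1.1.1 (MIN): min(-15, -18, -3) = -18
n1.1.2 (MIN): min(7, 6) = 6
n1.1 (MAX): max(-18, 6) = 6
n1.2.1 (MIN): min(-12, -19, 20) = -19
n1.2.2 (MIN): min(-8, 4, -13, 13) = -13
n1.2.3 (MIN): min(18, 4, -18, 16) = -18
n1.2 (MAX): max(-19, -13, -18) = -13
n1 (MIN): min(6, -13) = -13
n2.1.1 (MIN): min(-5, 8, -16, 2) = -16
n2.1.2 (MIN): min(-8, -9, -12) = -12
n2.1.3 (MIN): min(-18, 14) = -18
n2.1 (MAX): max(-16, -12, -18) = -12
n2.2.1 (MIN): min(8, -7) = -7
n2.2.2 (MIN): min(5, -12, -19) = -19
n2.2 (MAX): max(-7, -19) = -7
n2.3.1 (MIN): min(-13, -17) = -17
n2.3.2 (MIN): min(-20, 15) = -20
n2.3 (MAX): max(-17, -20) = -17
n2 (MIN): min(-12, -7, -17) = -17
n0 (MAX): max(-13, -17) = -13
At n0, MAX picks n1 (highest: -13).
At n1, MIN picks n1.2 (lowest: -13).
At n1.2, MAX picks n1.2.2 (highest: -13).
At n1.2.2, MIN picks n1.2.2.3 (lowest: -13).
Terminal value -13.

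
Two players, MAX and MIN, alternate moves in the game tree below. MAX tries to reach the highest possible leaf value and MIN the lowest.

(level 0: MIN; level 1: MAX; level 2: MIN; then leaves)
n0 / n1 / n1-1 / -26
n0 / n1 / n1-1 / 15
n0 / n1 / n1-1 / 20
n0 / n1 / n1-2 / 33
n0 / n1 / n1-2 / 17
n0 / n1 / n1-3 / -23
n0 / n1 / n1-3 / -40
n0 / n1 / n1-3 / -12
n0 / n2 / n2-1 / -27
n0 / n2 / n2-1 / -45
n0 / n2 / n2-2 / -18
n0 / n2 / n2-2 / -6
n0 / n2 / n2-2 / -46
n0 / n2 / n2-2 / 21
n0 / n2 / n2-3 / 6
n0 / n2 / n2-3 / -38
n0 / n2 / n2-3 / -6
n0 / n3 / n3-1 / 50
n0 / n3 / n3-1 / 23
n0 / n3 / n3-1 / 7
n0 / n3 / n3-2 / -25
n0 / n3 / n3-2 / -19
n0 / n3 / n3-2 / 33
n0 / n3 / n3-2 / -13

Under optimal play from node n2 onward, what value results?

-38

n2-1 (MIN): min(-27, -45) = -45
n2-2 (MIN): min(-18, -6, -46, 21) = -46
n2-3 (MIN): min(6, -38, -6) = -38
n2 (MAX): max(-45, -46, -38) = -38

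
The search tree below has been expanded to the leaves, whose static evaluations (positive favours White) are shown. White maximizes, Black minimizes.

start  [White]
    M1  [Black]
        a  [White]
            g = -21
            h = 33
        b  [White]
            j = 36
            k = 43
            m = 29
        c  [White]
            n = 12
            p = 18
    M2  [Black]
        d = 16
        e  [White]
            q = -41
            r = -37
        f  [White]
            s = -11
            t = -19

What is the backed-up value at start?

a (White): max(-21, 33) = 33
b (White): max(36, 43, 29) = 43
c (White): max(12, 18) = 18
M1 (Black): min(33, 43, 18) = 18
e (White): max(-41, -37) = -37
f (White): max(-11, -19) = -11
M2 (Black): min(16, -37, -11) = -37
start (White): max(18, -37) = 18

18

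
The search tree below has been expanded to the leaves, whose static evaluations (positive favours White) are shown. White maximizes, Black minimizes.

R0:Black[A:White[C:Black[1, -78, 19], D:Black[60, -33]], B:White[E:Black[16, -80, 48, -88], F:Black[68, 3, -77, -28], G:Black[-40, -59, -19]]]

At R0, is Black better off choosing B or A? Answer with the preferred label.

E (Black): min(16, -80, 48, -88) = -88
F (Black): min(68, 3, -77, -28) = -77
G (Black): min(-40, -59, -19) = -59
B (White): max(-88, -77, -59) = -59
C (Black): min(1, -78, 19) = -78
D (Black): min(60, -33) = -33
A (White): max(-78, -33) = -33
Black prefers the lower value; B=-59, A=-33. B is better since -59 < -33.

B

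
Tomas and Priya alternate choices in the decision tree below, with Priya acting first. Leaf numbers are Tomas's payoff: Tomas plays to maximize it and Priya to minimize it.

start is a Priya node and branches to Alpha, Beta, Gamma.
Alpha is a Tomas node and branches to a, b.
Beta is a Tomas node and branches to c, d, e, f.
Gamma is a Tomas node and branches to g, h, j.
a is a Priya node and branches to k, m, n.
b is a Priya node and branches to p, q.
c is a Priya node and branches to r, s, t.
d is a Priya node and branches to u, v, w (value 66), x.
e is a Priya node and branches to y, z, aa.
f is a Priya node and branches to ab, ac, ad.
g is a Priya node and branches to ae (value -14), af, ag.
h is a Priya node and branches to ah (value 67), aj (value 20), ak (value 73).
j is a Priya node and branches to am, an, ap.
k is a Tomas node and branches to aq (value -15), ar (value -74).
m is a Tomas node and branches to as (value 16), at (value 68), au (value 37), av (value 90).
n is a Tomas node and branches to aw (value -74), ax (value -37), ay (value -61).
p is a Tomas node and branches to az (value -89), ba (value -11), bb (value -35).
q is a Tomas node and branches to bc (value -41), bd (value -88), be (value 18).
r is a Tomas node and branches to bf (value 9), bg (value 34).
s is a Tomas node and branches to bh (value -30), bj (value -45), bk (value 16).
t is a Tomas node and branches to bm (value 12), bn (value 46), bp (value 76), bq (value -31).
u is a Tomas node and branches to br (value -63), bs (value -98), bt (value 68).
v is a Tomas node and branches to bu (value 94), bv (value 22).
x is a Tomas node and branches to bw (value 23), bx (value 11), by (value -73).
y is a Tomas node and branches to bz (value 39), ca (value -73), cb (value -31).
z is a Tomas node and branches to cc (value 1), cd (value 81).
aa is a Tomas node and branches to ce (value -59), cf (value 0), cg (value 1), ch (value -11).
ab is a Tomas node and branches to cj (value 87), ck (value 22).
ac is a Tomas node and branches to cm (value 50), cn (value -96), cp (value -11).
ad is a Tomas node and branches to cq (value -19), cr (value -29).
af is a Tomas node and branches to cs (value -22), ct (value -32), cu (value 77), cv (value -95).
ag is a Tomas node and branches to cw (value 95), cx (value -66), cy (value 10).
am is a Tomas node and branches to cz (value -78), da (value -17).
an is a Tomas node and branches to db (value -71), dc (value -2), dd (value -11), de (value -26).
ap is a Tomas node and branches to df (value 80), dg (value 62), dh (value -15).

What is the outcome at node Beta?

r (Tomas): max(9, 34) = 34
s (Tomas): max(-30, -45, 16) = 16
t (Tomas): max(12, 46, 76, -31) = 76
c (Priya): min(34, 16, 76) = 16
u (Tomas): max(-63, -98, 68) = 68
v (Tomas): max(94, 22) = 94
x (Tomas): max(23, 11, -73) = 23
d (Priya): min(68, 94, 66, 23) = 23
y (Tomas): max(39, -73, -31) = 39
z (Tomas): max(1, 81) = 81
aa (Tomas): max(-59, 0, 1, -11) = 1
e (Priya): min(39, 81, 1) = 1
ab (Tomas): max(87, 22) = 87
ac (Tomas): max(50, -96, -11) = 50
ad (Tomas): max(-19, -29) = -19
f (Priya): min(87, 50, -19) = -19
Beta (Tomas): max(16, 23, 1, -19) = 23

23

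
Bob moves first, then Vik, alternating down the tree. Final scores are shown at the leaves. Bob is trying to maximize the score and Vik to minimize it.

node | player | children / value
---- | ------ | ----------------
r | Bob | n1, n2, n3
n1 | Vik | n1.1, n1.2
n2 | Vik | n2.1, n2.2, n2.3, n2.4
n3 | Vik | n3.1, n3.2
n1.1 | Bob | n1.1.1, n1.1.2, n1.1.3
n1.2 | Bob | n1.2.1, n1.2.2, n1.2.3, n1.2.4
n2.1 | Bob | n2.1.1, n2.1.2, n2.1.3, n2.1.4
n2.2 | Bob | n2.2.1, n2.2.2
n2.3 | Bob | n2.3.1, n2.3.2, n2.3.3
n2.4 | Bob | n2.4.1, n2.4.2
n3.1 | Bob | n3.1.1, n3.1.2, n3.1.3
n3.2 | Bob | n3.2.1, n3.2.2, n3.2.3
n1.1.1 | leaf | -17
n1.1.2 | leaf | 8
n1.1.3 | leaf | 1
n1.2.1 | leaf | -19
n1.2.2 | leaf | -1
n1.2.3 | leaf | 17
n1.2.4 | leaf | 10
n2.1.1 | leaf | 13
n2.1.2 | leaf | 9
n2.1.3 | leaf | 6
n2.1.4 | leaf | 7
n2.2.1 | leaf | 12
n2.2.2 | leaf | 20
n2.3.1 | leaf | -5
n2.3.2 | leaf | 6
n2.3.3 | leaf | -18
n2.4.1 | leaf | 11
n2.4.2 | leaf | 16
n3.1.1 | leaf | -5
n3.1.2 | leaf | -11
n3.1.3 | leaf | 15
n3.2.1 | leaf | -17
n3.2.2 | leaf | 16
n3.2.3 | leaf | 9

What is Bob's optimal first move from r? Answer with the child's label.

n3

n1.1 (Bob): max(-17, 8, 1) = 8
n1.2 (Bob): max(-19, -1, 17, 10) = 17
n1 (Vik): min(8, 17) = 8
n2.1 (Bob): max(13, 9, 6, 7) = 13
n2.2 (Bob): max(12, 20) = 20
n2.3 (Bob): max(-5, 6, -18) = 6
n2.4 (Bob): max(11, 16) = 16
n2 (Vik): min(13, 20, 6, 16) = 6
n3.1 (Bob): max(-5, -11, 15) = 15
n3.2 (Bob): max(-17, 16, 9) = 16
n3 (Vik): min(15, 16) = 15
r (Bob): max(8, 6, 15) = 15
Bob at r wants the highest of {n1=8, n2=6, n3=15}, so chooses n3.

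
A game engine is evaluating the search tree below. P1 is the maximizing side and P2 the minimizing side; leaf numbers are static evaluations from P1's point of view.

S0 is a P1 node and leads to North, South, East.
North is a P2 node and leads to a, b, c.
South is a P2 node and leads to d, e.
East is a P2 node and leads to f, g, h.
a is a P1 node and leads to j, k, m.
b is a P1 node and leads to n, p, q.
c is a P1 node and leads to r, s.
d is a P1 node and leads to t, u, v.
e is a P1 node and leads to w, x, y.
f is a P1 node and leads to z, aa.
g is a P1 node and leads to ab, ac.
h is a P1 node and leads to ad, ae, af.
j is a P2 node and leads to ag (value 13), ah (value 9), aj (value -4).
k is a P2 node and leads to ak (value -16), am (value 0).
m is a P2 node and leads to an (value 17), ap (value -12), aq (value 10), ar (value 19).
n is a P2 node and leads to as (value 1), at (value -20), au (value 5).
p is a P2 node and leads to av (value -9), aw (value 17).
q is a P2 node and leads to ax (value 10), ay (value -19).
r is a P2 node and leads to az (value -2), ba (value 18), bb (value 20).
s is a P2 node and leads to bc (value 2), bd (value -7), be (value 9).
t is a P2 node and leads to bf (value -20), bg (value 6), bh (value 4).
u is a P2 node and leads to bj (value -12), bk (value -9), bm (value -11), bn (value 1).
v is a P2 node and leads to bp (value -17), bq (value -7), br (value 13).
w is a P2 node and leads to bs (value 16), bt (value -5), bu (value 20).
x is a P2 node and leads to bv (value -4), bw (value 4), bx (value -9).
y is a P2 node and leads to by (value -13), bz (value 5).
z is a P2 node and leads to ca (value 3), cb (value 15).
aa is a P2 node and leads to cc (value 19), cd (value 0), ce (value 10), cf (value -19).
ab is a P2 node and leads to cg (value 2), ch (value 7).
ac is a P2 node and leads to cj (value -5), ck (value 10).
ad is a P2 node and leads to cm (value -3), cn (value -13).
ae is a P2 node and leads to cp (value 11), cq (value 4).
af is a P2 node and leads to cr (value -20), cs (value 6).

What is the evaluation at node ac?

-5

ac (P2): min(-5, 10) = -5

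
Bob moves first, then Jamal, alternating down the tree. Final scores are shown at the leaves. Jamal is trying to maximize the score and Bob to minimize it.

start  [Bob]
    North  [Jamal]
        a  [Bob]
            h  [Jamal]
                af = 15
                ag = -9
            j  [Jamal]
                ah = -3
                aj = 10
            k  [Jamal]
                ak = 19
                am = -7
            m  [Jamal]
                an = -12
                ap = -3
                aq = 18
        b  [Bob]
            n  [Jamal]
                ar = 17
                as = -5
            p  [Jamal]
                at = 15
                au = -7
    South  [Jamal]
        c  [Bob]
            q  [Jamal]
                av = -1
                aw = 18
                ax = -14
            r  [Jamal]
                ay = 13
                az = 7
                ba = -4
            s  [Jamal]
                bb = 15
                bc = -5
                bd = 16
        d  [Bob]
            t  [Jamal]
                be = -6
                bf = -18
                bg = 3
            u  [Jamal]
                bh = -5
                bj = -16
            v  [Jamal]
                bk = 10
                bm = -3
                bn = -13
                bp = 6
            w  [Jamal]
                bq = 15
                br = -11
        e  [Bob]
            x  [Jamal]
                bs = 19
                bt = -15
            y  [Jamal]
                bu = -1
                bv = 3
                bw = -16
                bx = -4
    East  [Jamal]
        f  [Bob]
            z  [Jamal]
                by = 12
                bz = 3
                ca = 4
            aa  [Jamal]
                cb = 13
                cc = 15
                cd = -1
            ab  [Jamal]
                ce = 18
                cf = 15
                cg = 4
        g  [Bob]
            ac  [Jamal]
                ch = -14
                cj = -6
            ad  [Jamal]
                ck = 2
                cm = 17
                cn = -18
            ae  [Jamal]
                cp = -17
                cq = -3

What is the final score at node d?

t (Jamal): max(-6, -18, 3) = 3
u (Jamal): max(-5, -16) = -5
v (Jamal): max(10, -3, -13, 6) = 10
w (Jamal): max(15, -11) = 15
d (Bob): min(3, -5, 10, 15) = -5

-5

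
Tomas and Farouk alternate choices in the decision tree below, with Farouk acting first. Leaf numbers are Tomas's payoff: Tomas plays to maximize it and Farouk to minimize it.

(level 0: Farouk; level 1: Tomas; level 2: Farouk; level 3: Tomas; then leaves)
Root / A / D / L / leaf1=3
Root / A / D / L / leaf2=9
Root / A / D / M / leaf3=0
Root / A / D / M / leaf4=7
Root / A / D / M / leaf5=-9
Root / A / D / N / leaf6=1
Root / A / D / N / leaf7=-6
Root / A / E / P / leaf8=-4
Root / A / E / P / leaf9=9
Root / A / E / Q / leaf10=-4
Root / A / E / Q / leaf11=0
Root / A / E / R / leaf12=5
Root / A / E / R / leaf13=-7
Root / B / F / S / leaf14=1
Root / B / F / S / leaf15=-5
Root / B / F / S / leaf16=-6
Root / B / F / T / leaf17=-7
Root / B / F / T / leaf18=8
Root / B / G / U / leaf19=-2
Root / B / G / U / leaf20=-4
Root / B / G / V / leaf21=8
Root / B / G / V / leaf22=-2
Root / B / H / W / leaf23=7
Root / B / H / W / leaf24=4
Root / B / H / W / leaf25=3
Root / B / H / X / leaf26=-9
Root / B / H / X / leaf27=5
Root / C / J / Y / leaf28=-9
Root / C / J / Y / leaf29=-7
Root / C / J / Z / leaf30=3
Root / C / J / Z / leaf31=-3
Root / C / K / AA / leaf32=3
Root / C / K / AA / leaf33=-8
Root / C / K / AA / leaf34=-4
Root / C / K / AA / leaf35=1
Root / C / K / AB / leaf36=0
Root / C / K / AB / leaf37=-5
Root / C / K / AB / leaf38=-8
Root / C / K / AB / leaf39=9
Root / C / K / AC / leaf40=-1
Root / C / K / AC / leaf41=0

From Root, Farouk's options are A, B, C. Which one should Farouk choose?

C

L (Tomas): max(3, 9) = 9
M (Tomas): max(0, 7, -9) = 7
N (Tomas): max(1, -6) = 1
D (Farouk): min(9, 7, 1) = 1
P (Tomas): max(-4, 9) = 9
Q (Tomas): max(-4, 0) = 0
R (Tomas): max(5, -7) = 5
E (Farouk): min(9, 0, 5) = 0
A (Tomas): max(1, 0) = 1
S (Tomas): max(1, -5, -6) = 1
T (Tomas): max(-7, 8) = 8
F (Farouk): min(1, 8) = 1
U (Tomas): max(-2, -4) = -2
V (Tomas): max(8, -2) = 8
G (Farouk): min(-2, 8) = -2
W (Tomas): max(7, 4, 3) = 7
X (Tomas): max(-9, 5) = 5
H (Farouk): min(7, 5) = 5
B (Tomas): max(1, -2, 5) = 5
Y (Tomas): max(-9, -7) = -7
Z (Tomas): max(3, -3) = 3
J (Farouk): min(-7, 3) = -7
AA (Tomas): max(3, -8, -4, 1) = 3
AB (Tomas): max(0, -5, -8, 9) = 9
AC (Tomas): max(-1, 0) = 0
K (Farouk): min(3, 9, 0) = 0
C (Tomas): max(-7, 0) = 0
Root (Farouk): min(1, 5, 0) = 0
Farouk at Root wants the lowest of {A=1, B=5, C=0}, so chooses C.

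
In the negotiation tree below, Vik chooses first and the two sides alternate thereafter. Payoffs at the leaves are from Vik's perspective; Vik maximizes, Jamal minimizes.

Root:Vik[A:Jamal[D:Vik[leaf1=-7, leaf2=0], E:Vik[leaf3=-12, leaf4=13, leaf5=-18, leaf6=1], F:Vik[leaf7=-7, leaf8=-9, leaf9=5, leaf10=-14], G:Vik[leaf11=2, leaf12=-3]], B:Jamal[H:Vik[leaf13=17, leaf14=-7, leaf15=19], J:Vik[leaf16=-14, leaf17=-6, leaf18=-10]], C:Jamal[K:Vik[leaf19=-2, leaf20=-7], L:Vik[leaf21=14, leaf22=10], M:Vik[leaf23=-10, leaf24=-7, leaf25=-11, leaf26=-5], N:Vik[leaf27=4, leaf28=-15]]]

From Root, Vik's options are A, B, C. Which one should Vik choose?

A

D (Vik): max(-7, 0) = 0
E (Vik): max(-12, 13, -18, 1) = 13
F (Vik): max(-7, -9, 5, -14) = 5
G (Vik): max(2, -3) = 2
A (Jamal): min(0, 13, 5, 2) = 0
H (Vik): max(17, -7, 19) = 19
J (Vik): max(-14, -6, -10) = -6
B (Jamal): min(19, -6) = -6
K (Vik): max(-2, -7) = -2
L (Vik): max(14, 10) = 14
M (Vik): max(-10, -7, -11, -5) = -5
N (Vik): max(4, -15) = 4
C (Jamal): min(-2, 14, -5, 4) = -5
Root (Vik): max(0, -6, -5) = 0
Vik at Root wants the highest of {A=0, B=-6, C=-5}, so chooses A.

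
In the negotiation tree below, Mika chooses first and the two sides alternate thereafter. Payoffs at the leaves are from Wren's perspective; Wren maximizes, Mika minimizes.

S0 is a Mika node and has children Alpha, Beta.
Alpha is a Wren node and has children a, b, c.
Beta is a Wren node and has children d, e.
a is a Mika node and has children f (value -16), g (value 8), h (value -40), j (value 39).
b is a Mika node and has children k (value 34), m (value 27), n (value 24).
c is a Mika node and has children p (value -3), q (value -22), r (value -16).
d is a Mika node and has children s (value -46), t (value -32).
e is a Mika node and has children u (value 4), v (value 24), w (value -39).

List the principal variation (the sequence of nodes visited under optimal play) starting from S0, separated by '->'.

a (Mika): min(-16, 8, -40, 39) = -40
b (Mika): min(34, 27, 24) = 24
c (Mika): min(-3, -22, -16) = -22
Alpha (Wren): max(-40, 24, -22) = 24
d (Mika): min(-46, -32) = -46
e (Mika): min(4, 24, -39) = -39
Beta (Wren): max(-46, -39) = -39
S0 (Mika): min(24, -39) = -39
At S0, Mika picks Beta (lowest: -39).
At Beta, Wren picks e (highest: -39).
At e, Mika picks w (lowest: -39).
Terminal value -39.

S0 -> Beta -> e -> w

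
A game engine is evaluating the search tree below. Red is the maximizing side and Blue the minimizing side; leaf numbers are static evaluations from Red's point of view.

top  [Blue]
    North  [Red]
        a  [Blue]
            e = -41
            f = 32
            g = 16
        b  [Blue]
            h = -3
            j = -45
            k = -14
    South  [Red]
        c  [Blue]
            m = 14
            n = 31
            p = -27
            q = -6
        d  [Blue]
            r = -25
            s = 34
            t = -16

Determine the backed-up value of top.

-41

a (Blue): min(-41, 32, 16) = -41
b (Blue): min(-3, -45, -14) = -45
North (Red): max(-41, -45) = -41
c (Blue): min(14, 31, -27, -6) = -27
d (Blue): min(-25, 34, -16) = -25
South (Red): max(-27, -25) = -25
top (Blue): min(-41, -25) = -41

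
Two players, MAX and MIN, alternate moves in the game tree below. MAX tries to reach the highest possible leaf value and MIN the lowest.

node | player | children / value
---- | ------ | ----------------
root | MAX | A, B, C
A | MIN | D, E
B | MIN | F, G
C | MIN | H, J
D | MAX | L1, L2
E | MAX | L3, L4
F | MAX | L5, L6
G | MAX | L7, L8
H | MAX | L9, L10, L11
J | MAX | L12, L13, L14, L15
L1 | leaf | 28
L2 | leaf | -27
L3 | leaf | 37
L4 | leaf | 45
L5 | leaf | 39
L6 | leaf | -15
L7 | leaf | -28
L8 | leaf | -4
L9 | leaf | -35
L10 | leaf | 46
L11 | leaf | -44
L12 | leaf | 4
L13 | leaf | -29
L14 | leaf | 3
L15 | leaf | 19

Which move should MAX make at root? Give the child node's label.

A

D (MAX): max(28, -27) = 28
E (MAX): max(37, 45) = 45
A (MIN): min(28, 45) = 28
F (MAX): max(39, -15) = 39
G (MAX): max(-28, -4) = -4
B (MIN): min(39, -4) = -4
H (MAX): max(-35, 46, -44) = 46
J (MAX): max(4, -29, 3, 19) = 19
C (MIN): min(46, 19) = 19
root (MAX): max(28, -4, 19) = 28
MAX at root wants the highest of {A=28, B=-4, C=19}, so chooses A.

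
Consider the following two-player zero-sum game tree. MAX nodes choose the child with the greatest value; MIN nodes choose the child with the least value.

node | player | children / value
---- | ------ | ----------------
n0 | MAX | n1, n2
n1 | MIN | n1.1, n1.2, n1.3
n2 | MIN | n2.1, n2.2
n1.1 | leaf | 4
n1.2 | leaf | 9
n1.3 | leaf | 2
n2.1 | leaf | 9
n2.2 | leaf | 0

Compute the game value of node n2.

n2 (MIN): min(9, 0) = 0

0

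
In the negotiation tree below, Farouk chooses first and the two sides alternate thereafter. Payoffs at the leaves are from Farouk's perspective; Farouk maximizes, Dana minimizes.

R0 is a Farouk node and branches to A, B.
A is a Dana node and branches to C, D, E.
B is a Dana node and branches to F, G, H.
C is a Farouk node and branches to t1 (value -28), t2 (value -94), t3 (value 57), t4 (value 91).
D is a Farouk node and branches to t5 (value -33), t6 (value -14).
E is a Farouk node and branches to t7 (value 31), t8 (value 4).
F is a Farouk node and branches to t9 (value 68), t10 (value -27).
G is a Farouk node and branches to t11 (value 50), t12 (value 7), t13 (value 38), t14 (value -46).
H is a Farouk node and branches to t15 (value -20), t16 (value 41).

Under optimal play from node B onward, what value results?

F (Farouk): max(68, -27) = 68
G (Farouk): max(50, 7, 38, -46) = 50
H (Farouk): max(-20, 41) = 41
B (Dana): min(68, 50, 41) = 41

41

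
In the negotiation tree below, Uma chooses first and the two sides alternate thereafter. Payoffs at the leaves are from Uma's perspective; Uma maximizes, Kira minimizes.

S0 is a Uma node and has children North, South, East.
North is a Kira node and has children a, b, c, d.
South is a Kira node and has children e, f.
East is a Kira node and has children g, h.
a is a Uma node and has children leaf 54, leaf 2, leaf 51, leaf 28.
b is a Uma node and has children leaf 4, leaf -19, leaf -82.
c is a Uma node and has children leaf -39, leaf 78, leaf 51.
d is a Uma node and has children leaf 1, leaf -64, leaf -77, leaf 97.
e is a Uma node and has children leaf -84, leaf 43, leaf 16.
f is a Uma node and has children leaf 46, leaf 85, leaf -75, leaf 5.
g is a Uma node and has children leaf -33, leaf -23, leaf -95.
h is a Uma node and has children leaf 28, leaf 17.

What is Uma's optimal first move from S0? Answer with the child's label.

South

a (Uma): max(54, 2, 51, 28) = 54
b (Uma): max(4, -19, -82) = 4
c (Uma): max(-39, 78, 51) = 78
d (Uma): max(1, -64, -77, 97) = 97
North (Kira): min(54, 4, 78, 97) = 4
e (Uma): max(-84, 43, 16) = 43
f (Uma): max(46, 85, -75, 5) = 85
South (Kira): min(43, 85) = 43
g (Uma): max(-33, -23, -95) = -23
h (Uma): max(28, 17) = 28
East (Kira): min(-23, 28) = -23
S0 (Uma): max(4, 43, -23) = 43
Uma at S0 wants the highest of {North=4, South=43, East=-23}, so chooses South.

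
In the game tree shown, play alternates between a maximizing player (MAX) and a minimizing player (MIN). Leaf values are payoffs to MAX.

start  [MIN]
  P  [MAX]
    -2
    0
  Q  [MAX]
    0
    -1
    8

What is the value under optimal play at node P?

0

P (MAX): max(-2, 0) = 0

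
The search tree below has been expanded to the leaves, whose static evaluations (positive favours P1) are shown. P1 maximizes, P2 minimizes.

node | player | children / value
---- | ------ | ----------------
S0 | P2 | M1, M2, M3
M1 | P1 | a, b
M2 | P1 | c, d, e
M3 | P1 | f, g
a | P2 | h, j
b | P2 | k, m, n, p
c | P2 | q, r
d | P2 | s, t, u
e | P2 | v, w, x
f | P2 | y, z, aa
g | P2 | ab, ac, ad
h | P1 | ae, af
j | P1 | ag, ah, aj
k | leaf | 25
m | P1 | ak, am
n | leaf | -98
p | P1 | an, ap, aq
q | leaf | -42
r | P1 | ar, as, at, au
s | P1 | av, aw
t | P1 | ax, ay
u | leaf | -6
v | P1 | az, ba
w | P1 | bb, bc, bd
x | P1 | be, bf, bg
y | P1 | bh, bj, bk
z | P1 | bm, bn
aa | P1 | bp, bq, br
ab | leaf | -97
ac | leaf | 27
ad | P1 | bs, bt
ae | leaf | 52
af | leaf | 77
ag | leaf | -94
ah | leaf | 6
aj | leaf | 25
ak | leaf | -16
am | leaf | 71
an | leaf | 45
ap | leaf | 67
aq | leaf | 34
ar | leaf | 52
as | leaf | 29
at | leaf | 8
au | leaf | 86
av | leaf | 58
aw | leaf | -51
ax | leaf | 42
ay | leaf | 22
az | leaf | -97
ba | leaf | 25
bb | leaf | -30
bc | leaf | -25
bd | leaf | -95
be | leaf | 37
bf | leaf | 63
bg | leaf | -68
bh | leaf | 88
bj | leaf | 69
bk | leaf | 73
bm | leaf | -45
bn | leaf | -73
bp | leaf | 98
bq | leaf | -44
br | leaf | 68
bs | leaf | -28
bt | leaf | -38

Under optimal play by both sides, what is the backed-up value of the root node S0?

-45

h (P1): max(52, 77) = 77
j (P1): max(-94, 6, 25) = 25
a (P2): min(77, 25) = 25
m (P1): max(-16, 71) = 71
p (P1): max(45, 67, 34) = 67
b (P2): min(25, 71, -98, 67) = -98
M1 (P1): max(25, -98) = 25
r (P1): max(52, 29, 8, 86) = 86
c (P2): min(-42, 86) = -42
s (P1): max(58, -51) = 58
t (P1): max(42, 22) = 42
d (P2): min(58, 42, -6) = -6
v (P1): max(-97, 25) = 25
w (P1): max(-30, -25, -95) = -25
x (P1): max(37, 63, -68) = 63
e (P2): min(25, -25, 63) = -25
M2 (P1): max(-42, -6, -25) = -6
y (P1): max(88, 69, 73) = 88
z (P1): max(-45, -73) = -45
aa (P1): max(98, -44, 68) = 98
f (P2): min(88, -45, 98) = -45
ad (P1): max(-28, -38) = -28
g (P2): min(-97, 27, -28) = -97
M3 (P1): max(-45, -97) = -45
S0 (P2): min(25, -6, -45) = -45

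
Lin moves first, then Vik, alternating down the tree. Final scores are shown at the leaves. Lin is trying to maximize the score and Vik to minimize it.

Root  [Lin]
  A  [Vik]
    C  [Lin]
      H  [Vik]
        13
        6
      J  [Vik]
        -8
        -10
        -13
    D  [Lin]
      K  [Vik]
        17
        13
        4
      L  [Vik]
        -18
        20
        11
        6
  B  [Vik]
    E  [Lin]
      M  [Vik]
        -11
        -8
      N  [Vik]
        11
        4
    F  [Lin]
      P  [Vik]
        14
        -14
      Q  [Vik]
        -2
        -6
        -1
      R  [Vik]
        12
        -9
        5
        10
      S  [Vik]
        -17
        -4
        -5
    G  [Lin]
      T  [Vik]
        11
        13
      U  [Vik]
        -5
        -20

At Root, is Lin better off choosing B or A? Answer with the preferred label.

A

M (Vik): min(-11, -8) = -11
N (Vik): min(11, 4) = 4
E (Lin): max(-11, 4) = 4
P (Vik): min(14, -14) = -14
Q (Vik): min(-2, -6, -1) = -6
R (Vik): min(12, -9, 5, 10) = -9
S (Vik): min(-17, -4, -5) = -17
F (Lin): max(-14, -6, -9, -17) = -6
T (Vik): min(11, 13) = 11
U (Vik): min(-5, -20) = -20
G (Lin): max(11, -20) = 11
B (Vik): min(4, -6, 11) = -6
H (Vik): min(13, 6) = 6
J (Vik): min(-8, -10, -13) = -13
C (Lin): max(6, -13) = 6
K (Vik): min(17, 13, 4) = 4
L (Vik): min(-18, 20, 11, 6) = -18
D (Lin): max(4, -18) = 4
A (Vik): min(6, 4) = 4
Lin prefers the higher value; B=-6, A=4. A is better since 4 > -6.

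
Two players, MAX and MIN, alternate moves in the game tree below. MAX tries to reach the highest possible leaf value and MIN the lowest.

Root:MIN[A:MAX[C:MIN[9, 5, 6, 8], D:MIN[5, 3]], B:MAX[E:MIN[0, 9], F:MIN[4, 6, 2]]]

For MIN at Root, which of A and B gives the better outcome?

C (MIN): min(9, 5, 6, 8) = 5
D (MIN): min(5, 3) = 3
A (MAX): max(5, 3) = 5
E (MIN): min(0, 9) = 0
F (MIN): min(4, 6, 2) = 2
B (MAX): max(0, 2) = 2
MIN prefers the lower value; A=5, B=2. B is better since 2 < 5.

B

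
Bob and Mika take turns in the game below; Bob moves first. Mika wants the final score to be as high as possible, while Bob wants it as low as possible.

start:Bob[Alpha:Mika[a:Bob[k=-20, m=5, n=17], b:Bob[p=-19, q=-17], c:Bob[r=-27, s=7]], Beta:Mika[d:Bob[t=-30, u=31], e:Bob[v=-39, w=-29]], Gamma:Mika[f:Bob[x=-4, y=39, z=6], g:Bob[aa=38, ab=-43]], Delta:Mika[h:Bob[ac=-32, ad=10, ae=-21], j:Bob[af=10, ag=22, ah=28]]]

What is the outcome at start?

-30

a (Bob): min(-20, 5, 17) = -20
b (Bob): min(-19, -17) = -19
c (Bob): min(-27, 7) = -27
Alpha (Mika): max(-20, -19, -27) = -19
d (Bob): min(-30, 31) = -30
e (Bob): min(-39, -29) = -39
Beta (Mika): max(-30, -39) = -30
f (Bob): min(-4, 39, 6) = -4
g (Bob): min(38, -43) = -43
Gamma (Mika): max(-4, -43) = -4
h (Bob): min(-32, 10, -21) = -32
j (Bob): min(10, 22, 28) = 10
Delta (Mika): max(-32, 10) = 10
start (Bob): min(-19, -30, -4, 10) = -30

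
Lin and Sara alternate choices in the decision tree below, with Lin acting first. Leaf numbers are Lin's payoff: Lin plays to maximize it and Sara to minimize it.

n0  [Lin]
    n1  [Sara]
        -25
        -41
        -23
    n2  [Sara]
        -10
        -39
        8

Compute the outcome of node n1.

n1 (Sara): min(-25, -41, -23) = -41

-41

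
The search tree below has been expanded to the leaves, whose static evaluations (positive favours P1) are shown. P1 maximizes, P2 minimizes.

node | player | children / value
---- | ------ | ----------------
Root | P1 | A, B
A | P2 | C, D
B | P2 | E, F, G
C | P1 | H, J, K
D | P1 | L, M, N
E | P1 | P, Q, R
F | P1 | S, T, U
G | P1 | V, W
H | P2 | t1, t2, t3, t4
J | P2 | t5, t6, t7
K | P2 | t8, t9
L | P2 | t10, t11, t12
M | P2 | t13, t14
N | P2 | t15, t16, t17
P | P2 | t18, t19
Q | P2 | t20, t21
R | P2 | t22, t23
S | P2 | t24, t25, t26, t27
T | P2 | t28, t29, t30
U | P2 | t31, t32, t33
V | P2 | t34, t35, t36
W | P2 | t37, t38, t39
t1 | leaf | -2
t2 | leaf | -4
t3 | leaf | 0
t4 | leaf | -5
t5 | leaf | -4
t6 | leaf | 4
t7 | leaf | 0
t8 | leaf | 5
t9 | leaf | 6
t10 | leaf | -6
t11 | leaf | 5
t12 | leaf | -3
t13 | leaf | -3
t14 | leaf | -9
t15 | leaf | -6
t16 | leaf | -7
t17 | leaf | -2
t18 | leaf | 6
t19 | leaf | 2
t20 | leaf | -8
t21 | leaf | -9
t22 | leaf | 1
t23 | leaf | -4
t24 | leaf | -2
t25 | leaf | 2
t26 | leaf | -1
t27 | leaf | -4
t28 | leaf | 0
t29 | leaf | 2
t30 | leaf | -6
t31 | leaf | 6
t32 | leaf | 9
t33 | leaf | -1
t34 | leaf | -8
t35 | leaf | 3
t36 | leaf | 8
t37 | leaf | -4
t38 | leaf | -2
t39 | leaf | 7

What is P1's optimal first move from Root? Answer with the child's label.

B

H (P2): min(-2, -4, 0, -5) = -5
J (P2): min(-4, 4, 0) = -4
K (P2): min(5, 6) = 5
C (P1): max(-5, -4, 5) = 5
L (P2): min(-6, 5, -3) = -6
M (P2): min(-3, -9) = -9
N (P2): min(-6, -7, -2) = -7
D (P1): max(-6, -9, -7) = -6
A (P2): min(5, -6) = -6
P (P2): min(6, 2) = 2
Q (P2): min(-8, -9) = -9
R (P2): min(1, -4) = -4
E (P1): max(2, -9, -4) = 2
S (P2): min(-2, 2, -1, -4) = -4
T (P2): min(0, 2, -6) = -6
U (P2): min(6, 9, -1) = -1
F (P1): max(-4, -6, -1) = -1
V (P2): min(-8, 3, 8) = -8
W (P2): min(-4, -2, 7) = -4
G (P1): max(-8, -4) = -4
B (P2): min(2, -1, -4) = -4
Root (P1): max(-6, -4) = -4
P1 at Root wants the highest of {A=-6, B=-4}, so chooses B.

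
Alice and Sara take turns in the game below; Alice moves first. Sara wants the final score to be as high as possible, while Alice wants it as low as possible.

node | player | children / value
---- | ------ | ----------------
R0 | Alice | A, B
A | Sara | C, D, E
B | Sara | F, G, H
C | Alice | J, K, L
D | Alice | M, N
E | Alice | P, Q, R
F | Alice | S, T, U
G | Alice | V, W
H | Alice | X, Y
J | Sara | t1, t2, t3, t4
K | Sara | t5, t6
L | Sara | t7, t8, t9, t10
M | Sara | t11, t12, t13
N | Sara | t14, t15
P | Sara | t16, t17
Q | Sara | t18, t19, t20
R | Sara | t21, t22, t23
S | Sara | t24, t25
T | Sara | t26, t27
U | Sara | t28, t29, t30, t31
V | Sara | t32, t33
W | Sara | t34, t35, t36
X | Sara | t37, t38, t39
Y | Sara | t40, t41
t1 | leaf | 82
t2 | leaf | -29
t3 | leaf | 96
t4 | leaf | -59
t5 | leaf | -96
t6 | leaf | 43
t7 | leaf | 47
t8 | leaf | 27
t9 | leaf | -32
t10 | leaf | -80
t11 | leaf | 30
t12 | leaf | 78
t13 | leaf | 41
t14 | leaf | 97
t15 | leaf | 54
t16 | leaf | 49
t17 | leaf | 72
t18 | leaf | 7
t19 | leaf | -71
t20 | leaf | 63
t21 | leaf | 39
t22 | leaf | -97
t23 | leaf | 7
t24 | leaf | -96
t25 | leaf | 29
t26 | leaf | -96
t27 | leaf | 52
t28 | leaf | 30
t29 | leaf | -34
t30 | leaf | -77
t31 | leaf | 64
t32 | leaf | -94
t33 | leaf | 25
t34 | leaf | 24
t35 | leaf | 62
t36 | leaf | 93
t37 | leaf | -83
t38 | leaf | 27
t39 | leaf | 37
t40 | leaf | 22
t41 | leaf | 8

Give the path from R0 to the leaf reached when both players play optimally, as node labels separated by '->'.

R0 -> B -> F -> S -> t25

J (Sara): max(82, -29, 96, -59) = 96
K (Sara): max(-96, 43) = 43
L (Sara): max(47, 27, -32, -80) = 47
C (Alice): min(96, 43, 47) = 43
M (Sara): max(30, 78, 41) = 78
N (Sara): max(97, 54) = 97
D (Alice): min(78, 97) = 78
P (Sara): max(49, 72) = 72
Q (Sara): max(7, -71, 63) = 63
R (Sara): max(39, -97, 7) = 39
E (Alice): min(72, 63, 39) = 39
A (Sara): max(43, 78, 39) = 78
S (Sara): max(-96, 29) = 29
T (Sara): max(-96, 52) = 52
U (Sara): max(30, -34, -77, 64) = 64
F (Alice): min(29, 52, 64) = 29
V (Sara): max(-94, 25) = 25
W (Sara): max(24, 62, 93) = 93
G (Alice): min(25, 93) = 25
X (Sara): max(-83, 27, 37) = 37
Y (Sara): max(22, 8) = 22
H (Alice): min(37, 22) = 22
B (Sara): max(29, 25, 22) = 29
R0 (Alice): min(78, 29) = 29
At R0, Alice picks B (lowest: 29).
At B, Sara picks F (highest: 29).
At F, Alice picks S (lowest: 29).
At S, Sara picks t25 (highest: 29).
Terminal value 29.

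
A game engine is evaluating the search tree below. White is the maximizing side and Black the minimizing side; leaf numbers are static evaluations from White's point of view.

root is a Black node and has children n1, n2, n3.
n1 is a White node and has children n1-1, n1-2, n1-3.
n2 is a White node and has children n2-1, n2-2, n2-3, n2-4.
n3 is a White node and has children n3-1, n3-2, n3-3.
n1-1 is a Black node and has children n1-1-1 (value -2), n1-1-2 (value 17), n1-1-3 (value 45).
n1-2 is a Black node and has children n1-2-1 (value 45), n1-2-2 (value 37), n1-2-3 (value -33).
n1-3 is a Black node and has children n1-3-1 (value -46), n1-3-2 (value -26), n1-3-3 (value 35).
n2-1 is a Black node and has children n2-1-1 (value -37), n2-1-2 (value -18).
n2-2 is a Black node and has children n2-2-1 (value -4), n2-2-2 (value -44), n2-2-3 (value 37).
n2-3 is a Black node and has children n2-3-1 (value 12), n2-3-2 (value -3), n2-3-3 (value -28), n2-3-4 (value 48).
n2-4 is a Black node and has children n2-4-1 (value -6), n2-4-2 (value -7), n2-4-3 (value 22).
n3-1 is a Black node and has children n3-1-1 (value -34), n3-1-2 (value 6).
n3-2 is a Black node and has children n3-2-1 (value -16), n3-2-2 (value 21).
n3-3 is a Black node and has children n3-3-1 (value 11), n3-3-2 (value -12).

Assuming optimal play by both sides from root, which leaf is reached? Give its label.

n1-1 (Black): min(-2, 17, 45) = -2
n1-2 (Black): min(45, 37, -33) = -33
n1-3 (Black): min(-46, -26, 35) = -46
n1 (White): max(-2, -33, -46) = -2
n2-1 (Black): min(-37, -18) = -37
n2-2 (Black): min(-4, -44, 37) = -44
n2-3 (Black): min(12, -3, -28, 48) = -28
n2-4 (Black): min(-6, -7, 22) = -7
n2 (White): max(-37, -44, -28, -7) = -7
n3-1 (Black): min(-34, 6) = -34
n3-2 (Black): min(-16, 21) = -16
n3-3 (Black): min(11, -12) = -12
n3 (White): max(-34, -16, -12) = -12
root (Black): min(-2, -7, -12) = -12
At root, Black picks n3 (lowest: -12).
At n3, White picks n3-3 (highest: -12).
At n3-3, Black picks n3-3-2 (lowest: -12).
Terminal value -12.

n3-3-2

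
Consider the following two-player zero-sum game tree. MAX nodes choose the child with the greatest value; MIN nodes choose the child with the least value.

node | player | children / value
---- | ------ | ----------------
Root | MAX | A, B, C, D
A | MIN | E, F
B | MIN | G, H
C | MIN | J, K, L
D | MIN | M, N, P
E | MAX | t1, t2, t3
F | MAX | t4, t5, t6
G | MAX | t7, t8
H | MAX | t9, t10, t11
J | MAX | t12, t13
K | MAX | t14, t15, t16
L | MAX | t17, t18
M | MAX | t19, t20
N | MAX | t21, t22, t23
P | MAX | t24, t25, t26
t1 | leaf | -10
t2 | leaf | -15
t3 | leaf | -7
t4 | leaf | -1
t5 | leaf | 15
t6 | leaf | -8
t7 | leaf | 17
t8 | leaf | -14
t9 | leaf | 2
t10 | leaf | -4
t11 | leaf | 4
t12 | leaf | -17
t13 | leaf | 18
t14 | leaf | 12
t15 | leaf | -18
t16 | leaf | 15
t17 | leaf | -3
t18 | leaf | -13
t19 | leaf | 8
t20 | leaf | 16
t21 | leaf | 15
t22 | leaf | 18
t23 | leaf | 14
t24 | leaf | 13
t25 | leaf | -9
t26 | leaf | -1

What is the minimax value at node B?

4

G (MAX): max(17, -14) = 17
H (MAX): max(2, -4, 4) = 4
B (MIN): min(17, 4) = 4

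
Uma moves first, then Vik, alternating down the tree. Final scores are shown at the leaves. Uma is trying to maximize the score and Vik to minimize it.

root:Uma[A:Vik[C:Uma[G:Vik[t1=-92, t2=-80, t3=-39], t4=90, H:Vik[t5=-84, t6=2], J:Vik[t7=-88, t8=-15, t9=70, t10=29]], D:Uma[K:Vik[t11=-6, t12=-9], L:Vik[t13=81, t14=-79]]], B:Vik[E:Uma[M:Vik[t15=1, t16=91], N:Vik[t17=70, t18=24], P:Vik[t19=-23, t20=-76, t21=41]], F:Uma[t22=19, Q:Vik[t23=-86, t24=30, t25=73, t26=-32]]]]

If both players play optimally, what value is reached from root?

19

G (Vik): min(-92, -80, -39) = -92
H (Vik): min(-84, 2) = -84
J (Vik): min(-88, -15, 70, 29) = -88
C (Uma): max(-92, 90, -84, -88) = 90
K (Vik): min(-6, -9) = -9
L (Vik): min(81, -79) = -79
D (Uma): max(-9, -79) = -9
A (Vik): min(90, -9) = -9
M (Vik): min(1, 91) = 1
N (Vik): min(70, 24) = 24
P (Vik): min(-23, -76, 41) = -76
E (Uma): max(1, 24, -76) = 24
Q (Vik): min(-86, 30, 73, -32) = -86
F (Uma): max(19, -86) = 19
B (Vik): min(24, 19) = 19
root (Uma): max(-9, 19) = 19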